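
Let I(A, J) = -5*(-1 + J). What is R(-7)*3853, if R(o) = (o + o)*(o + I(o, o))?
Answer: -1780086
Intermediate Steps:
I(A, J) = 5 - 5*J
R(o) = 2*o*(5 - 4*o) (R(o) = (o + o)*(o + (5 - 5*o)) = (2*o)*(5 - 4*o) = 2*o*(5 - 4*o))
R(-7)*3853 = (2*(-7)*(5 - 4*(-7)))*3853 = (2*(-7)*(5 + 28))*3853 = (2*(-7)*33)*3853 = -462*3853 = -1780086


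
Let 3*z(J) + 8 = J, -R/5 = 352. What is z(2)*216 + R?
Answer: -2192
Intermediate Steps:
R = -1760 (R = -5*352 = -1760)
z(J) = -8/3 + J/3
z(2)*216 + R = (-8/3 + (⅓)*2)*216 - 1760 = (-8/3 + ⅔)*216 - 1760 = -2*216 - 1760 = -432 - 1760 = -2192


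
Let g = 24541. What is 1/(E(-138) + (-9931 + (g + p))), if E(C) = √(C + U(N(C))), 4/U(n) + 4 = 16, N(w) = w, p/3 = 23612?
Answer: 256338/21903057161 - I*√1239/21903057161 ≈ 1.1703e-5 - 1.6071e-9*I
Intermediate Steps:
p = 70836 (p = 3*23612 = 70836)
U(n) = ⅓ (U(n) = 4/(-4 + 16) = 4/12 = 4*(1/12) = ⅓)
E(C) = √(⅓ + C) (E(C) = √(C + ⅓) = √(⅓ + C))
1/(E(-138) + (-9931 + (g + p))) = 1/(√(3 + 9*(-138))/3 + (-9931 + (24541 + 70836))) = 1/(√(3 - 1242)/3 + (-9931 + 95377)) = 1/(√(-1239)/3 + 85446) = 1/((I*√1239)/3 + 85446) = 1/(I*√1239/3 + 85446) = 1/(85446 + I*√1239/3)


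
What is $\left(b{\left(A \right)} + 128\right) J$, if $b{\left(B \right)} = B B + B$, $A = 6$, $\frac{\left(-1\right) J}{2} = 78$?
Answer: $-26520$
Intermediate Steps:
$J = -156$ ($J = \left(-2\right) 78 = -156$)
$b{\left(B \right)} = B + B^{2}$ ($b{\left(B \right)} = B^{2} + B = B + B^{2}$)
$\left(b{\left(A \right)} + 128\right) J = \left(6 \left(1 + 6\right) + 128\right) \left(-156\right) = \left(6 \cdot 7 + 128\right) \left(-156\right) = \left(42 + 128\right) \left(-156\right) = 170 \left(-156\right) = -26520$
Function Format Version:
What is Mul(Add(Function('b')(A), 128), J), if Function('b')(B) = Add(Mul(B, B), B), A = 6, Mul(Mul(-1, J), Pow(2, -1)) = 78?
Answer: -26520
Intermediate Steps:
J = -156 (J = Mul(-2, 78) = -156)
Function('b')(B) = Add(B, Pow(B, 2)) (Function('b')(B) = Add(Pow(B, 2), B) = Add(B, Pow(B, 2)))
Mul(Add(Function('b')(A), 128), J) = Mul(Add(Mul(6, Add(1, 6)), 128), -156) = Mul(Add(Mul(6, 7), 128), -156) = Mul(Add(42, 128), -156) = Mul(170, -156) = -26520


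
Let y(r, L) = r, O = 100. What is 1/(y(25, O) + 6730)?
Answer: 1/6755 ≈ 0.00014804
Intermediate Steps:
1/(y(25, O) + 6730) = 1/(25 + 6730) = 1/6755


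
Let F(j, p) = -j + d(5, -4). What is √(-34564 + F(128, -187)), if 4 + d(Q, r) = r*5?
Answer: 2*I*√8679 ≈ 186.32*I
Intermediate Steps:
d(Q, r) = -4 + 5*r (d(Q, r) = -4 + r*5 = -4 + 5*r)
F(j, p) = -24 - j (F(j, p) = -j + (-4 + 5*(-4)) = -j + (-4 - 20) = -j - 24 = -24 - j)
√(-34564 + F(128, -187)) = √(-34564 + (-24 - 1*128)) = √(-34564 + (-24 - 128)) = √(-34564 - 152) = √(-34716) = 2*I*√8679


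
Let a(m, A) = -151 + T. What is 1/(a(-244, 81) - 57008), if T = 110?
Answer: -1/57049 ≈ -1.7529e-5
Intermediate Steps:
a(m, A) = -41 (a(m, A) = -151 + 110 = -41)
1/(a(-244, 81) - 57008) = 1/(-41 - 57008) = 1/(-57049) = -1/57049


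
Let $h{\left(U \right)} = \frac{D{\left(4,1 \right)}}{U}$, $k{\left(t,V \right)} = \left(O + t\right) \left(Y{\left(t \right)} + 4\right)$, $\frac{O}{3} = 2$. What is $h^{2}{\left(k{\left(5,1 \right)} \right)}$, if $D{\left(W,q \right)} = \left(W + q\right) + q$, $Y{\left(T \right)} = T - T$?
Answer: $\frac{9}{484} \approx 0.018595$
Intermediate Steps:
$O = 6$ ($O = 3 \cdot 2 = 6$)
$Y{\left(T \right)} = 0$
$D{\left(W,q \right)} = W + 2 q$
$k{\left(t,V \right)} = 24 + 4 t$ ($k{\left(t,V \right)} = \left(6 + t\right) \left(0 + 4\right) = \left(6 + t\right) 4 = 24 + 4 t$)
$h{\left(U \right)} = \frac{6}{U}$ ($h{\left(U \right)} = \frac{4 + 2 \cdot 1}{U} = \frac{4 + 2}{U} = \frac{6}{U}$)
$h^{2}{\left(k{\left(5,1 \right)} \right)} = \left(\frac{6}{24 + 4 \cdot 5}\right)^{2} = \left(\frac{6}{24 + 20}\right)^{2} = \left(\frac{6}{44}\right)^{2} = \left(6 \cdot \frac{1}{44}\right)^{2} = \left(\frac{3}{22}\right)^{2} = \frac{9}{484}$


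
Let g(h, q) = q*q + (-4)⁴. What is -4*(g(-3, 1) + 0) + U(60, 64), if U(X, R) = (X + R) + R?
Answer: -840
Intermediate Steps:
g(h, q) = 256 + q² (g(h, q) = q² + 256 = 256 + q²)
U(X, R) = X + 2*R (U(X, R) = (R + X) + R = X + 2*R)
-4*(g(-3, 1) + 0) + U(60, 64) = -4*((256 + 1²) + 0) + (60 + 2*64) = -4*((256 + 1) + 0) + (60 + 128) = -4*(257 + 0) + 188 = -4*257 + 188 = -1028 + 188 = -840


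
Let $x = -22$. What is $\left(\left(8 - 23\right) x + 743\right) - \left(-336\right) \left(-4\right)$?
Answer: $-271$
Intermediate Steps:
$\left(\left(8 - 23\right) x + 743\right) - \left(-336\right) \left(-4\right) = \left(\left(8 - 23\right) \left(-22\right) + 743\right) - \left(-336\right) \left(-4\right) = \left(\left(-15\right) \left(-22\right) + 743\right) - 1344 = \left(330 + 743\right) - 1344 = 1073 - 1344 = -271$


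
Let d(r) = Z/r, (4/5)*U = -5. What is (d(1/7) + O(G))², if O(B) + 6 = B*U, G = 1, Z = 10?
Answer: 53361/16 ≈ 3335.1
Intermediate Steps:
U = -25/4 (U = (5/4)*(-5) = -25/4 ≈ -6.2500)
d(r) = 10/r
O(B) = -6 - 25*B/4 (O(B) = -6 + B*(-25/4) = -6 - 25*B/4)
(d(1/7) + O(G))² = (10/(1/7) + (-6 - 25/4*1))² = (10/(⅐) + (-6 - 25/4))² = (10*7 - 49/4)² = (70 - 49/4)² = (231/4)² = 53361/16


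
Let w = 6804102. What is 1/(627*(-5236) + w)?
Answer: 1/3521130 ≈ 2.8400e-7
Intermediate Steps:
1/(627*(-5236) + w) = 1/(627*(-5236) + 6804102) = 1/(-3282972 + 6804102) = 1/3521130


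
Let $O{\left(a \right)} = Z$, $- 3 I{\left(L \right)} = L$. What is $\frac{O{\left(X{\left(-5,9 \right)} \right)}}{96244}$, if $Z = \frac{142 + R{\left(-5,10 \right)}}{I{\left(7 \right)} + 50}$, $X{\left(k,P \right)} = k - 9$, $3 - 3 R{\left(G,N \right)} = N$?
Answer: $\frac{419}{13762892} \approx 3.0444 \cdot 10^{-5}$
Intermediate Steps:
$I{\left(L \right)} = - \frac{L}{3}$
$R{\left(G,N \right)} = 1 - \frac{N}{3}$
$X{\left(k,P \right)} = -9 + k$ ($X{\left(k,P \right)} = k - 9 = -9 + k$)
$Z = \frac{419}{143}$ ($Z = \frac{142 + \left(1 - \frac{10}{3}\right)}{\left(- \frac{1}{3}\right) 7 + 50} = \frac{142 + \left(1 - \frac{10}{3}\right)}{- \frac{7}{3} + 50} = \frac{142 - \frac{7}{3}}{\frac{143}{3}} = \frac{419}{3} \cdot \frac{3}{143} = \frac{419}{143} \approx 2.9301$)
$O{\left(a \right)} = \frac{419}{143}$
$\frac{O{\left(X{\left(-5,9 \right)} \right)}}{96244} = \frac{419}{143 \cdot 96244} = \frac{419}{143} \cdot \frac{1}{96244} = \frac{419}{13762892}$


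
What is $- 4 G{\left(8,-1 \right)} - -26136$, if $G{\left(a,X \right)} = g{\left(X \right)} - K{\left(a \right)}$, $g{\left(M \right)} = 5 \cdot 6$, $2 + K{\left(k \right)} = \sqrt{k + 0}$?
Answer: $26008 + 8 \sqrt{2} \approx 26019.0$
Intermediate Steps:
$K{\left(k \right)} = -2 + \sqrt{k}$ ($K{\left(k \right)} = -2 + \sqrt{k + 0} = -2 + \sqrt{k}$)
$g{\left(M \right)} = 30$
$G{\left(a,X \right)} = 32 - \sqrt{a}$ ($G{\left(a,X \right)} = 30 - \left(-2 + \sqrt{a}\right) = 32 - \sqrt{a}$)
$- 4 G{\left(8,-1 \right)} - -26136 = - 4 \left(32 - \sqrt{8}\right) - -26136 = - 4 \left(32 - 2 \sqrt{2}\right) + 26136 = \left(-128 + 8 \sqrt{2}\right) + 26136 = 26008 + 8 \sqrt{2}$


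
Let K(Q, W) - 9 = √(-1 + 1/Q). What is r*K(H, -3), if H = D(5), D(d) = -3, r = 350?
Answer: 3150 + 700*I*√3/3 ≈ 3150.0 + 404.15*I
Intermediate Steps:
H = -3
K(Q, W) = 9 + √(-1 + 1/Q)
r*K(H, -3) = 350*(9 + √((1 - 1*(-3))/(-3))) = 350*(9 + √(-(1 + 3)/3)) = 350*(9 + √(-⅓*4)) = 350*(9 + √(-4/3)) = 350*(9 + 2*I*√3/3) = 3150 + 700*I*√3/3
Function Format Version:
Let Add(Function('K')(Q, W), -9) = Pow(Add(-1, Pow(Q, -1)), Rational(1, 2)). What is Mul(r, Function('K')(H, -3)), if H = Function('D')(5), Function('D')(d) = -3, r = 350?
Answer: Add(3150, Mul(Rational(700, 3), I, Pow(3, Rational(1, 2)))) ≈ Add(3150.0, Mul(404.15, I))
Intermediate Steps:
H = -3
Function('K')(Q, W) = Add(9, Pow(Add(-1, Pow(Q, -1)), Rational(1, 2)))
Mul(r, Function('K')(H, -3)) = Mul(350, Add(9, Pow(Mul(Pow(-3, -1), Add(1, Mul(-1, -3))), Rational(1, 2)))) = Mul(350, Add(9, Pow(Mul(Rational(-1, 3), Add(1, 3)), Rational(1, 2)))) = Mul(350, Add(9, Pow(Mul(Rational(-1, 3), 4), Rational(1, 2)))) = Mul(350, Add(9, Pow(Rational(-4, 3), Rational(1, 2)))) = Mul(350, Add(9, Mul(Rational(2, 3), I, Pow(3, Rational(1, 2))))) = Add(3150, Mul(Rational(700, 3), I, Pow(3, Rational(1, 2))))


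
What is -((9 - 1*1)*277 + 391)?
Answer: -2607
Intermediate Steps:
-((9 - 1*1)*277 + 391) = -((9 - 1)*277 + 391) = -(8*277 + 391) = -(2216 + 391) = -1*2607 = -2607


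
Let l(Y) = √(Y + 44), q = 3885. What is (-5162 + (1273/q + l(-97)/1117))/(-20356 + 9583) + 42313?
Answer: 1770950484962/41853105 - I*√53/12033441 ≈ 42314.0 - 6.0499e-7*I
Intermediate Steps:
l(Y) = √(44 + Y)
(-5162 + (1273/q + l(-97)/1117))/(-20356 + 9583) + 42313 = (-5162 + (1273/3885 + √(44 - 97)/1117))/(-20356 + 9583) + 42313 = (-5162 + (1273*(1/3885) + √(-53)*(1/1117)))/(-10773) + 42313 = (-5162 + (1273/3885 + (I*√53)*(1/1117)))*(-1/10773) + 42313 = (-5162 + (1273/3885 + I*√53/1117))*(-1/10773) + 42313 = (-20053097/3885 + I*√53/1117)*(-1/10773) + 42313 = (20053097/41853105 - I*√53/12033441) + 42313 = 1770950484962/41853105 - I*√53/12033441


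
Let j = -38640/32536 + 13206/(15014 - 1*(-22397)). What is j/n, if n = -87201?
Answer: 2015656/210598078999 ≈ 9.5711e-6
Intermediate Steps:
j = -18140904/21735791 (j = -38640*1/32536 + 13206/(15014 + 22397) = -690/581 + 13206/37411 = -18140904/21735791 ≈ -0.83461)
j/n = -18140904/21735791/(-87201) = -18140904/21735791*(-1/87201) = 2015656/210598078999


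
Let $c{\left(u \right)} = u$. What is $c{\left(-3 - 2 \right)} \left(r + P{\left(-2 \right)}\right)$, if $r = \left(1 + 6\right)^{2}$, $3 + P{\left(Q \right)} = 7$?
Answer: $-265$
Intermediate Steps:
$P{\left(Q \right)} = 4$ ($P{\left(Q \right)} = -3 + 7 = 4$)
$r = 49$ ($r = 7^{2} = 49$)
$c{\left(-3 - 2 \right)} \left(r + P{\left(-2 \right)}\right) = \left(-3 - 2\right) \left(49 + 4\right) = \left(-5\right) 53 = -265$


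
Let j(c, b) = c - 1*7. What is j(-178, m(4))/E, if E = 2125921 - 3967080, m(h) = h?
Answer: 185/1841159 ≈ 0.00010048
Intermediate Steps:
j(c, b) = -7 + c (j(c, b) = c - 7 = -7 + c)
E = -1841159
j(-178, m(4))/E = (-7 - 178)/(-1841159) = -185*(-1/1841159) = 185/1841159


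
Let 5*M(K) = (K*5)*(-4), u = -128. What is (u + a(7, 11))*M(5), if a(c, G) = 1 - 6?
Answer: 2660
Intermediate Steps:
a(c, G) = -5
M(K) = -4*K (M(K) = ((K*5)*(-4))/5 = ((5*K)*(-4))/5 = (-20*K)/5 = -4*K)
(u + a(7, 11))*M(5) = (-128 - 5)*(-4*5) = -133*(-20) = 2660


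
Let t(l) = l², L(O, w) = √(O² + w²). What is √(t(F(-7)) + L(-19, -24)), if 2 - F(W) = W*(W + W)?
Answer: √(9216 + √937) ≈ 96.159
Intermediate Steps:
F(W) = 2 - 2*W² (F(W) = 2 - W*(W + W) = 2 - W*2*W = 2 - 2*W²)
√(t(F(-7)) + L(-19, -24)) = √((2 - 2*(-7)²)² + √((-19)² + (-24)²)) = √((2 - 2*49)² + √(361 + 576)) = √((2 - 98)² + √937) = √((-96)² + √937) = √(9216 + √937)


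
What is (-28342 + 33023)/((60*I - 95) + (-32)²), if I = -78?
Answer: -151/121 ≈ -1.2479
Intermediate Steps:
(-28342 + 33023)/((60*I - 95) + (-32)²) = (-28342 + 33023)/((60*(-78) - 95) + (-32)²) = 4681/((-4680 - 95) + 1024) = 4681/(-4775 + 1024) = 4681/(-3751) = 4681*(-1/3751) = -151/121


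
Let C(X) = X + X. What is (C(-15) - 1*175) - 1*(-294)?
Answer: 89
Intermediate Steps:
C(X) = 2*X
(C(-15) - 1*175) - 1*(-294) = (2*(-15) - 1*175) - 1*(-294) = (-30 - 175) + 294 = -205 + 294 = 89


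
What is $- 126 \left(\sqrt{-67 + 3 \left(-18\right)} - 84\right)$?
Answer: $10584 - 1386 i \approx 10584.0 - 1386.0 i$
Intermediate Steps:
$- 126 \left(\sqrt{-67 + 3 \left(-18\right)} - 84\right) = - 126 \left(\sqrt{-67 - 54} - 84\right) = - 126 \left(\sqrt{-121} - 84\right) = - 126 \left(11 i - 84\right) = - 126 \left(-84 + 11 i\right) = 10584 - 1386 i$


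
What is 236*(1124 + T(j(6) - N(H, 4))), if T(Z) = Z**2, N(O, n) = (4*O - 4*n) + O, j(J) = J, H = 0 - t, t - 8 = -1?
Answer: 1032028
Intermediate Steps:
t = 7 (t = 8 - 1 = 7)
H = -7 (H = 0 - 1*7 = 0 - 7 = -7)
N(O, n) = -4*n + 5*O (N(O, n) = (-4*n + 4*O) + O = -4*n + 5*O)
236*(1124 + T(j(6) - N(H, 4))) = 236*(1124 + (6 - (-4*4 + 5*(-7)))**2) = 236*(1124 + (6 - (-16 - 35))**2) = 236*(1124 + (6 - 1*(-51))**2) = 236*(1124 + (6 + 51)**2) = 236*(1124 + 57**2) = 236*(1124 + 3249) = 236*4373 = 1032028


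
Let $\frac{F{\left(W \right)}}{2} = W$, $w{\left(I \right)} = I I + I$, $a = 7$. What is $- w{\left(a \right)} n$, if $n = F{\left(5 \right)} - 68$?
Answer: $3248$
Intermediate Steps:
$w{\left(I \right)} = I + I^{2}$ ($w{\left(I \right)} = I^{2} + I = I + I^{2}$)
$F{\left(W \right)} = 2 W$
$n = -58$ ($n = 2 \cdot 5 - 68 = 10 - 68 = -58$)
$- w{\left(a \right)} n = - 7 \left(1 + 7\right) \left(-58\right) = - 7 \cdot 8 \left(-58\right) = \left(-1\right) 56 \left(-58\right) = \left(-56\right) \left(-58\right) = 3248$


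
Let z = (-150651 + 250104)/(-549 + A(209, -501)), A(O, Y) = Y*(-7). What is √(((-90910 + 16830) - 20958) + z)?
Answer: I*√92362876562/986 ≈ 308.23*I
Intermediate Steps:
A(O, Y) = -7*Y
z = 33151/986 (z = (-150651 + 250104)/(-549 - 7*(-501)) = 99453/(-549 + 3507) = 99453/2958 = 99453*(1/2958) = 33151/986 ≈ 33.622)
√(((-90910 + 16830) - 20958) + z) = √(((-90910 + 16830) - 20958) + 33151/986) = √((-74080 - 20958) + 33151/986) = √(-95038 + 33151/986) = √(-93674317/986) = I*√92362876562/986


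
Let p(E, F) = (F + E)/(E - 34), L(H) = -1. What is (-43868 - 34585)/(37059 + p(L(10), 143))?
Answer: -2745855/1296923 ≈ -2.1172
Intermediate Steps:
p(E, F) = (E + F)/(-34 + E)
(-43868 - 34585)/(37059 + p(L(10), 143)) = (-43868 - 34585)/(37059 + (-1 + 143)/(-34 - 1)) = -78453/(37059 + 142/(-35)) = -78453/(37059 - 1/35*142) = -78453/(37059 - 142/35) = -78453/1296923/35 = -78453*35/1296923 = -2745855/1296923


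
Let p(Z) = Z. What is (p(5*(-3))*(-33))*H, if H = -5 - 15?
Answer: -9900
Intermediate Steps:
H = -20
(p(5*(-3))*(-33))*H = ((5*(-3))*(-33))*(-20) = -15*(-33)*(-20) = 495*(-20) = -9900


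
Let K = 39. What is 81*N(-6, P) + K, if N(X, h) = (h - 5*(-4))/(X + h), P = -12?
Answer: 3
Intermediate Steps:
N(X, h) = (20 + h)/(X + h) (N(X, h) = (h + 20)/(X + h) = (20 + h)/(X + h))
81*N(-6, P) + K = 81*((20 - 12)/(-6 - 12)) + 39 = 81*(8/(-18)) + 39 = 81*(-1/18*8) + 39 = 81*(-4/9) + 39 = -36 + 39 = 3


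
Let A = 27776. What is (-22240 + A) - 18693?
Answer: -13157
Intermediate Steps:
(-22240 + A) - 18693 = (-22240 + 27776) - 18693 = 5536 - 18693 = -13157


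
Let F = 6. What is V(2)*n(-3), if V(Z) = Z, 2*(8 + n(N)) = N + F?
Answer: -13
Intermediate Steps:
n(N) = -5 + N/2 (n(N) = -8 + (N + 6)/2 = -8 + (6 + N)/2 = -8 + (3 + N/2) = -5 + N/2)
V(2)*n(-3) = 2*(-5 + (½)*(-3)) = 2*(-5 - 3/2) = 2*(-13/2) = -13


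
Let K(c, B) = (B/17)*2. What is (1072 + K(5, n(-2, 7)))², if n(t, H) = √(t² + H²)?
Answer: 332114388/289 + 4288*√53/17 ≈ 1.1510e+6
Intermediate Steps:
n(t, H) = √(H² + t²)
K(c, B) = 2*B/17 (K(c, B) = (B*(1/17))*2 = (B/17)*2 = 2*B/17)
(1072 + K(5, n(-2, 7)))² = (1072 + 2*√(7² + (-2)²)/17)² = (1072 + 2*√(49 + 4)/17)² = (1072 + 2*√53/17)²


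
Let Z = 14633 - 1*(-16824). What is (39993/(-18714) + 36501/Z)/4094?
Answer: -191660029/803360568004 ≈ -0.00023857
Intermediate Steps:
Z = 31457 (Z = 14633 + 16824 = 31457)
(39993/(-18714) + 36501/Z)/4094 = (39993/(-18714) + 36501/31457)/4094 = (39993*(-1/18714) + 36501*(1/31457))*(1/4094) = (-13331/6238 + 36501/31457)*(1/4094) = -191660029/196228766*1/4094 = -191660029/803360568004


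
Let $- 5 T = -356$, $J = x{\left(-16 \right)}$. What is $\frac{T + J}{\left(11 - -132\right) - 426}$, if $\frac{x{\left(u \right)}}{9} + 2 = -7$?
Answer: $\frac{49}{1415} \approx 0.034629$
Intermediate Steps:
$x{\left(u \right)} = -81$ ($x{\left(u \right)} = -18 + 9 \left(-7\right) = -18 - 63 = -81$)
$J = -81$
$T = \frac{356}{5}$ ($T = \left(- \frac{1}{5}\right) \left(-356\right) = \frac{356}{5} \approx 71.2$)
$\frac{T + J}{\left(11 - -132\right) - 426} = \frac{\frac{356}{5} - 81}{\left(11 - -132\right) - 426} = - \frac{49}{5 \left(\left(11 + 132\right) - 426\right)} = - \frac{49}{5 \left(143 - 426\right)} = - \frac{49}{5 \left(-283\right)} = \left(- \frac{49}{5}\right) \left(- \frac{1}{283}\right) = \frac{49}{1415}$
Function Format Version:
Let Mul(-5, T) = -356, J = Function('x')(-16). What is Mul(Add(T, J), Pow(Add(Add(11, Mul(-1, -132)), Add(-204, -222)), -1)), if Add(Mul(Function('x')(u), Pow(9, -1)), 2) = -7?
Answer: Rational(49, 1415) ≈ 0.034629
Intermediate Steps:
Function('x')(u) = -81 (Function('x')(u) = Add(-18, Mul(9, -7)) = Add(-18, -63) = -81)
J = -81
T = Rational(356, 5) (T = Mul(Rational(-1, 5), -356) = Rational(356, 5) ≈ 71.200)
Mul(Add(T, J), Pow(Add(Add(11, Mul(-1, -132)), Add(-204, -222)), -1)) = Mul(Add(Rational(356, 5), -81), Pow(Add(Add(11, Mul(-1, -132)), Add(-204, -222)), -1)) = Mul(Rational(-49, 5), Pow(Add(Add(11, 132), -426), -1)) = Mul(Rational(-49, 5), Pow(Add(143, -426), -1)) = Mul(Rational(-49, 5), Pow(-283, -1)) = Mul(Rational(-49, 5), Rational(-1, 283)) = Rational(49, 1415)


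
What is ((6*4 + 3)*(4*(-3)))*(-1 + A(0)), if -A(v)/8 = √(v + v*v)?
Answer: 324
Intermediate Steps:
A(v) = -8*√(v + v²) (A(v) = -8*√(v + v*v) = -8*√(v + v²))
((6*4 + 3)*(4*(-3)))*(-1 + A(0)) = ((6*4 + 3)*(4*(-3)))*(-1 - 8*√(0*(1 + 0))) = ((24 + 3)*(-12))*(-1 - 8*√(0*1)) = (27*(-12))*(-1 - 8*√0) = -324*(-1 - 8*0) = -324*(-1 + 0) = -324*(-1) = 324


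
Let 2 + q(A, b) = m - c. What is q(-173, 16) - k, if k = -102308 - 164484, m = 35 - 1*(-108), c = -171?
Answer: 267104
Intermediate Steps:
m = 143 (m = 35 + 108 = 143)
q(A, b) = 312 (q(A, b) = -2 + (143 - 1*(-171)) = -2 + (143 + 171) = -2 + 314 = 312)
k = -266792
q(-173, 16) - k = 312 - 1*(-266792) = 312 + 266792 = 267104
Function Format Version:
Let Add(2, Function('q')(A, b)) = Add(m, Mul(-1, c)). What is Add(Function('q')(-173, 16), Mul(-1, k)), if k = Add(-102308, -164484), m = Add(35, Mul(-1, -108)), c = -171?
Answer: 267104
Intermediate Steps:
m = 143 (m = Add(35, 108) = 143)
Function('q')(A, b) = 312 (Function('q')(A, b) = Add(-2, Add(143, Mul(-1, -171))) = Add(-2, Add(143, 171)) = Add(-2, 314) = 312)
k = -266792
Add(Function('q')(-173, 16), Mul(-1, k)) = Add(312, Mul(-1, -266792)) = Add(312, 266792) = 267104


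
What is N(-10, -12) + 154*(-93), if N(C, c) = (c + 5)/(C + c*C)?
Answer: -1575427/110 ≈ -14322.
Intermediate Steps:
N(C, c) = (5 + c)/(C + C*c)
N(-10, -12) + 154*(-93) = (5 - 12)/((-10)*(1 - 12)) + 154*(-93) = -⅒*(-7)/(-11) - 14322 = -⅒*(-1/11)*(-7) - 14322 = -7/110 - 14322 = -1575427/110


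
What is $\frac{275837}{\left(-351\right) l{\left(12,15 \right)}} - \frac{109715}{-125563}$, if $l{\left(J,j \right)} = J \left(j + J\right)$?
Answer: $- \frac{22157692571}{14279526612} \approx -1.5517$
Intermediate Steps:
$l{\left(J,j \right)} = J \left(J + j\right)$
$\frac{275837}{\left(-351\right) l{\left(12,15 \right)}} - \frac{109715}{-125563} = \frac{275837}{\left(-351\right) 12 \left(12 + 15\right)} - \frac{109715}{-125563} = \frac{275837}{\left(-351\right) 12 \cdot 27} - - \frac{109715}{125563} = \frac{275837}{\left(-351\right) 324} + \frac{109715}{125563} = \frac{275837}{-113724} + \frac{109715}{125563} = 275837 \left(- \frac{1}{113724}\right) + \frac{109715}{125563} = - \frac{275837}{113724} + \frac{109715}{125563} = - \frac{22157692571}{14279526612}$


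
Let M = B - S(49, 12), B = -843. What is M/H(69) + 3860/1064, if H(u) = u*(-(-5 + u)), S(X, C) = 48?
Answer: 749741/195776 ≈ 3.8296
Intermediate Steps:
M = -891 (M = -843 - 1*48 = -843 - 48 = -891)
H(u) = u*(5 - u)
M/H(69) + 3860/1064 = -891*1/(69*(5 - 1*69)) + 3860/1064 = -891*1/(69*(5 - 69)) + 3860*(1/1064) = -891/(69*(-64)) + 965/266 = -891/(-4416) + 965/266 = -891*(-1/4416) + 965/266 = 297/1472 + 965/266 = 749741/195776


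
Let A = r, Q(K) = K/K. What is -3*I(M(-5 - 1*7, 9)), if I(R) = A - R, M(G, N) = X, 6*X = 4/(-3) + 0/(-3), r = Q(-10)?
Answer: -11/3 ≈ -3.6667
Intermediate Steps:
Q(K) = 1
r = 1
A = 1
X = -2/9 (X = (4/(-3) + 0/(-3))/6 = (4*(-⅓) + 0*(-⅓))/6 = (-4/3 + 0)/6 = (⅙)*(-4/3) = -2/9 ≈ -0.22222)
M(G, N) = -2/9
I(R) = 1 - R
-3*I(M(-5 - 1*7, 9)) = -3*(1 - 1*(-2/9)) = -3*(1 + 2/9) = -3*11/9 = -11/3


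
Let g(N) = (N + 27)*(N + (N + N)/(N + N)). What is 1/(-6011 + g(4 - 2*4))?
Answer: -1/6080 ≈ -0.00016447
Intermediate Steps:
g(N) = (1 + N)*(27 + N) (g(N) = (27 + N)*(N + (2*N)/((2*N))) = (27 + N)*(N + (2*N)*(1/(2*N))) = (27 + N)*(N + 1) = (27 + N)*(1 + N) = (1 + N)*(27 + N))
1/(-6011 + g(4 - 2*4)) = 1/(-6011 + (27 + (4 - 2*4)² + 28*(4 - 2*4))) = 1/(-6011 + (27 + (4 - 8)² + 28*(4 - 8))) = 1/(-6011 + (27 + (-4)² + 28*(-4))) = 1/(-6011 + (27 + 16 - 112)) = 1/(-6011 - 69) = 1/(-6080) = -1/6080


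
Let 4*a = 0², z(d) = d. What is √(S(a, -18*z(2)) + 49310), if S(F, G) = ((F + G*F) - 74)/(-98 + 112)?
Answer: √2415931/7 ≈ 222.05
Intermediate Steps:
a = 0 (a = (¼)*0² = (¼)*0 = 0)
S(F, G) = -37/7 + F/14 + F*G/14 (S(F, G) = ((F + F*G) - 74)/14 = (-74 + F + F*G)*(1/14) = -37/7 + F/14 + F*G/14)
√(S(a, -18*z(2)) + 49310) = √((-37/7 + (1/14)*0 + (1/14)*0*(-18*2)) + 49310) = √((-37/7 + 0 + (1/14)*0*(-36)) + 49310) = √((-37/7 + 0 + 0) + 49310) = √(-37/7 + 49310) = √(345133/7) = √2415931/7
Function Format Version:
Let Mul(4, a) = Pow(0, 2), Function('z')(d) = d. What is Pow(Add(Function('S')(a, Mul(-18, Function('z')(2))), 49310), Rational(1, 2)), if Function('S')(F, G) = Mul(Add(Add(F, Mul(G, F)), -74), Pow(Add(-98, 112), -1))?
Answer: Mul(Rational(1, 7), Pow(2415931, Rational(1, 2))) ≈ 222.05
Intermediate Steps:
a = 0 (a = Mul(Rational(1, 4), Pow(0, 2)) = Mul(Rational(1, 4), 0) = 0)
Function('S')(F, G) = Add(Rational(-37, 7), Mul(Rational(1, 14), F), Mul(Rational(1, 14), F, G)) (Function('S')(F, G) = Mul(Add(Add(F, Mul(F, G)), -74), Pow(14, -1)) = Mul(Add(-74, F, Mul(F, G)), Rational(1, 14)) = Add(Rational(-37, 7), Mul(Rational(1, 14), F), Mul(Rational(1, 14), F, G)))
Pow(Add(Function('S')(a, Mul(-18, Function('z')(2))), 49310), Rational(1, 2)) = Pow(Add(Add(Rational(-37, 7), Mul(Rational(1, 14), 0), Mul(Rational(1, 14), 0, Mul(-18, 2))), 49310), Rational(1, 2)) = Pow(Add(Add(Rational(-37, 7), 0, Mul(Rational(1, 14), 0, -36)), 49310), Rational(1, 2)) = Pow(Add(Add(Rational(-37, 7), 0, 0), 49310), Rational(1, 2)) = Pow(Add(Rational(-37, 7), 49310), Rational(1, 2)) = Pow(Rational(345133, 7), Rational(1, 2)) = Mul(Rational(1, 7), Pow(2415931, Rational(1, 2)))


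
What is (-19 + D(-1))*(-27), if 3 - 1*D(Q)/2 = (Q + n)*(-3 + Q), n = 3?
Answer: -81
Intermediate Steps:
D(Q) = 6 - 2*(-3 + Q)*(3 + Q) (D(Q) = 6 - 2*(Q + 3)*(-3 + Q) = 6 - 2*(3 + Q)*(-3 + Q) = 6 - 2*(-3 + Q)*(3 + Q))
(-19 + D(-1))*(-27) = (-19 + (24 - 2*(-1)**2))*(-27) = (-19 + (24 - 2*1))*(-27) = (-19 + (24 - 2))*(-27) = (-19 + 22)*(-27) = 3*(-27) = -81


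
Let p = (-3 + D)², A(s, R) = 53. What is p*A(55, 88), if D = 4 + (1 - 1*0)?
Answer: 212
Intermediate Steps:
D = 5 (D = 4 + (1 + 0) = 4 + 1 = 5)
p = 4 (p = (-3 + 5)² = 2² = 4)
p*A(55, 88) = 4*53 = 212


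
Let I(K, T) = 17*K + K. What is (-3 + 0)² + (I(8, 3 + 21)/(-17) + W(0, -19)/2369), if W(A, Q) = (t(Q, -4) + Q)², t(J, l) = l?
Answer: 1318/1751 ≈ 0.75271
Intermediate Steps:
I(K, T) = 18*K
W(A, Q) = (-4 + Q)²
(-3 + 0)² + (I(8, 3 + 21)/(-17) + W(0, -19)/2369) = (-3 + 0)² + ((18*8)/(-17) + (-4 - 19)²/2369) = (-3)² + (144*(-1/17) + (-23)²*(1/2369)) = 9 + (-144/17 + 529*(1/2369)) = 9 + (-144/17 + 23/103) = 9 - 14441/1751 = 1318/1751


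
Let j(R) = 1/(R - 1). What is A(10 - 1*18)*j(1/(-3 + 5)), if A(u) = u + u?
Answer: 32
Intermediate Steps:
A(u) = 2*u
j(R) = 1/(-1 + R)
A(10 - 1*18)*j(1/(-3 + 5)) = (2*(10 - 1*18))/(-1 + 1/(-3 + 5)) = (2*(10 - 18))/(-1 + 1/2) = (2*(-8))/(-1 + 1/2) = -16/(-1/2) = -16*(-2) = 32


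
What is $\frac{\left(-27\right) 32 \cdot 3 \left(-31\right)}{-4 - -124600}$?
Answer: $\frac{2232}{3461} \approx 0.6449$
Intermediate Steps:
$\frac{\left(-27\right) 32 \cdot 3 \left(-31\right)}{-4 - -124600} = \frac{\left(-864\right) \left(-93\right)}{-4 + 124600} = \frac{80352}{124596} = 80352 \cdot \frac{1}{124596} = \frac{2232}{3461}$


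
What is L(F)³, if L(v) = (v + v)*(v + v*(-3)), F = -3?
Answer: -46656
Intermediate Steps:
L(v) = -4*v² (L(v) = (2*v)*(v - 3*v) = (2*v)*(-2*v) = -4*v²)
L(F)³ = (-4*(-3)²)³ = (-4*9)³ = (-36)³ = -46656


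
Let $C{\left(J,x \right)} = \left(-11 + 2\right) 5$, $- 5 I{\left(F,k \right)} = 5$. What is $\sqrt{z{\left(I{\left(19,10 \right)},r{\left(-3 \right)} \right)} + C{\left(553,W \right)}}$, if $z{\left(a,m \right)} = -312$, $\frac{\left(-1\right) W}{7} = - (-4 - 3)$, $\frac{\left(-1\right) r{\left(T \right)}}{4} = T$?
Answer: $i \sqrt{357} \approx 18.894 i$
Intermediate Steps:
$I{\left(F,k \right)} = -1$ ($I{\left(F,k \right)} = \left(- \frac{1}{5}\right) 5 = -1$)
$r{\left(T \right)} = - 4 T$
$W = -49$ ($W = - 7 \left(- (-4 - 3)\right) = - 7 \left(\left(-1\right) \left(-7\right)\right) = \left(-7\right) 7 = -49$)
$C{\left(J,x \right)} = -45$ ($C{\left(J,x \right)} = \left(-9\right) 5 = -45$)
$\sqrt{z{\left(I{\left(19,10 \right)},r{\left(-3 \right)} \right)} + C{\left(553,W \right)}} = \sqrt{-312 - 45} = \sqrt{-357} = i \sqrt{357}$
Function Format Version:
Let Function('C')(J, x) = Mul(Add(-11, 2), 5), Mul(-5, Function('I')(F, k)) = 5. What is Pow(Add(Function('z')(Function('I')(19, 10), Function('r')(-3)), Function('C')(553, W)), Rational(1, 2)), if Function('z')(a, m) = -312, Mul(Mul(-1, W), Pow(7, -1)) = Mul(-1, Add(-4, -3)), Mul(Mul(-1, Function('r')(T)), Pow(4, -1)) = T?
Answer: Mul(I, Pow(357, Rational(1, 2))) ≈ Mul(18.894, I)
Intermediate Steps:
Function('I')(F, k) = -1 (Function('I')(F, k) = Mul(Rational(-1, 5), 5) = -1)
Function('r')(T) = Mul(-4, T)
W = -49 (W = Mul(-7, Mul(-1, Add(-4, -3))) = Mul(-7, Mul(-1, -7)) = Mul(-7, 7) = -49)
Function('C')(J, x) = -45 (Function('C')(J, x) = Mul(-9, 5) = -45)
Pow(Add(Function('z')(Function('I')(19, 10), Function('r')(-3)), Function('C')(553, W)), Rational(1, 2)) = Pow(Add(-312, -45), Rational(1, 2)) = Pow(-357, Rational(1, 2)) = Mul(I, Pow(357, Rational(1, 2)))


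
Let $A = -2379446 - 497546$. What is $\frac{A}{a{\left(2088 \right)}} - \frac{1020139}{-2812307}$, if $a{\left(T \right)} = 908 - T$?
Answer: $\frac{2023047126141}{829630565} \approx 2438.5$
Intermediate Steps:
$A = -2876992$
$\frac{A}{a{\left(2088 \right)}} - \frac{1020139}{-2812307} = - \frac{2876992}{908 - 2088} - \frac{1020139}{-2812307} = - \frac{2876992}{908 - 2088} - - \frac{1020139}{2812307} = - \frac{2876992}{-1180} + \frac{1020139}{2812307} = \left(-2876992\right) \left(- \frac{1}{1180}\right) + \frac{1020139}{2812307} = \frac{719248}{295} + \frac{1020139}{2812307} = \frac{2023047126141}{829630565}$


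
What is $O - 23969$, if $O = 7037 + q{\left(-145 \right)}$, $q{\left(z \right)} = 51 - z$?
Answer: $-16736$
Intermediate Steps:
$O = 7233$ ($O = 7037 + \left(51 - -145\right) = 7037 + \left(51 + 145\right) = 7037 + 196 = 7233$)
$O - 23969 = 7233 - 23969 = -16736$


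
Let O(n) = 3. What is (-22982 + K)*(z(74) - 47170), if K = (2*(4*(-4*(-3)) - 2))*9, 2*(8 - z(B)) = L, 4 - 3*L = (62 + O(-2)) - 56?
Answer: 3134425459/3 ≈ 1.0448e+9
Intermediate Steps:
L = -5/3 (L = 4/3 - ((62 + 3) - 56)/3 = 4/3 - (65 - 56)/3 = 4/3 - 1/3*9 = 4/3 - 3 = -5/3 ≈ -1.6667)
z(B) = 53/6 (z(B) = 8 - 1/2*(-5/3) = 8 + 5/6 = 53/6)
K = 828 (K = (2*(4*12 - 2))*9 = (2*(48 - 2))*9 = (2*46)*9 = 92*9 = 828)
(-22982 + K)*(z(74) - 47170) = (-22982 + 828)*(53/6 - 47170) = -22154*(-282967/6) = 3134425459/3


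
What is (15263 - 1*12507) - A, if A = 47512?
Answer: -44756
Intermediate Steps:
(15263 - 1*12507) - A = (15263 - 1*12507) - 1*47512 = (15263 - 12507) - 47512 = 2756 - 47512 = -44756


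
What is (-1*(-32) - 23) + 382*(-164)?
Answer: -62639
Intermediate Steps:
(-1*(-32) - 23) + 382*(-164) = (32 - 23) - 62648 = 9 - 62648 = -62639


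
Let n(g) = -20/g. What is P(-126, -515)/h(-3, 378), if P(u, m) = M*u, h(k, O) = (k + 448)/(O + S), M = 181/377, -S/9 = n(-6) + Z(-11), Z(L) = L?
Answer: -10194282/167765 ≈ -60.765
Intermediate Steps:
S = 69 (S = -9*(-20/(-6) - 11) = -9*(-20*(-1/6) - 11) = -9*(10/3 - 11) = -9*(-23/3) = 69)
M = 181/377 (M = 181*(1/377) = 181/377 ≈ 0.48011)
h(k, O) = (448 + k)/(69 + O) (h(k, O) = (k + 448)/(O + 69) = (448 + k)/(69 + O))
P(u, m) = 181*u/377
P(-126, -515)/h(-3, 378) = ((181/377)*(-126))/(((448 - 3)/(69 + 378))) = -22806/(377*(445/447)) = -22806/(377*((1/447)*445)) = -22806/(377*445/447) = -22806/377*447/445 = -10194282/167765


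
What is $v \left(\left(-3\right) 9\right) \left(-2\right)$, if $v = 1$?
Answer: $54$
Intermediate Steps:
$v \left(\left(-3\right) 9\right) \left(-2\right) = 1 \left(\left(-3\right) 9\right) \left(-2\right) = 1 \left(-27\right) \left(-2\right) = \left(-27\right) \left(-2\right) = 54$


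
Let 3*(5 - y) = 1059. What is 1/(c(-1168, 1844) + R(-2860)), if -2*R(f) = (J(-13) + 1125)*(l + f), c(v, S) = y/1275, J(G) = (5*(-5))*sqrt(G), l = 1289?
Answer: 319232010775/283912271881773787 + 7094046875*I*sqrt(13)/283912271881773787 ≈ 1.1244e-6 + 9.0091e-8*I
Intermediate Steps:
y = -348 (y = 5 - 1/3*1059 = 5 - 353 = -348)
J(G) = -25*sqrt(G)
c(v, S) = -116/425 (c(v, S) = -348/1275 = -348*1/1275 = -116/425)
R(f) = -(1125 - 25*I*sqrt(13))*(1289 + f)/2 (R(f) = -(-25*I*sqrt(13) + 1125)*(1289 + f)/2 = -(1125 - 25*I*sqrt(13))*(1289 + f)/2)
1/(c(-1168, 1844) + R(-2860)) = 1/(-116/425 + (-1450125/2 - 1125/2*(-2860) + 32225*I*sqrt(13)/2 + (25/2)*I*(-2860)*sqrt(13))) = 1/(-116/425 + (-1450125/2 + 1608750 + 32225*I*sqrt(13)/2 - 35750*I*sqrt(13))) = 1/(-116/425 + (1767375/2 - 39275*I*sqrt(13)/2)) = 1/(751134143/850 - 39275*I*sqrt(13)/2)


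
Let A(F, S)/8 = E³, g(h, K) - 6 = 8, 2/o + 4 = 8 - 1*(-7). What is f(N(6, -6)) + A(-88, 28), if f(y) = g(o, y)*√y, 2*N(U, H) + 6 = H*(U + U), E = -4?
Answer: -512 + 14*I*√39 ≈ -512.0 + 87.43*I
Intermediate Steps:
o = 2/11 (o = 2/(-4 + (8 - 1*(-7))) = 2/(-4 + (8 + 7)) = 2/(-4 + 15) = 2/11 ≈ 0.18182)
N(U, H) = -3 + H*U (N(U, H) = -3 + (H*(U + U))/2 = -3 + (H*(2*U))/2 = -3 + (2*H*U)/2 = -3 + H*U)
g(h, K) = 14 (g(h, K) = 6 + 8 = 14)
A(F, S) = -512 (A(F, S) = 8*(-4)³ = 8*(-64) = -512)
f(y) = 14*√y
f(N(6, -6)) + A(-88, 28) = 14*√(-3 - 6*6) - 512 = 14*√(-3 - 36) - 512 = 14*√(-39) - 512 = 14*(I*√39) - 512 = 14*I*√39 - 512 = -512 + 14*I*√39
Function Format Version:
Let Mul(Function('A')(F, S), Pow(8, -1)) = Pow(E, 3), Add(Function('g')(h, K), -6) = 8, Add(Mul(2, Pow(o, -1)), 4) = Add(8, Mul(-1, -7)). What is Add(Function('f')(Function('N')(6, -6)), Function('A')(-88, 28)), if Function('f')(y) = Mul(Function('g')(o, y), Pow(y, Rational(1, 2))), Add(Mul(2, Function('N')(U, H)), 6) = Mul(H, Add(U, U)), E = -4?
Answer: Add(-512, Mul(14, I, Pow(39, Rational(1, 2)))) ≈ Add(-512.00, Mul(87.430, I))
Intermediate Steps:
o = Rational(2, 11) (o = Mul(2, Pow(Add(-4, Add(8, Mul(-1, -7))), -1)) = Mul(2, Pow(Add(-4, Add(8, 7)), -1)) = Mul(2, Pow(Add(-4, 15), -1)) = Mul(2, Pow(11, -1)) = Mul(2, Rational(1, 11)) = Rational(2, 11) ≈ 0.18182)
Function('N')(U, H) = Add(-3, Mul(H, U)) (Function('N')(U, H) = Add(-3, Mul(Rational(1, 2), Mul(H, Add(U, U)))) = Add(-3, Mul(Rational(1, 2), Mul(H, Mul(2, U)))) = Add(-3, Mul(Rational(1, 2), Mul(2, H, U))) = Add(-3, Mul(H, U)))
Function('g')(h, K) = 14 (Function('g')(h, K) = Add(6, 8) = 14)
Function('A')(F, S) = -512 (Function('A')(F, S) = Mul(8, Pow(-4, 3)) = Mul(8, -64) = -512)
Function('f')(y) = Mul(14, Pow(y, Rational(1, 2)))
Add(Function('f')(Function('N')(6, -6)), Function('A')(-88, 28)) = Add(Mul(14, Pow(Add(-3, Mul(-6, 6)), Rational(1, 2))), -512) = Add(Mul(14, Pow(Add(-3, -36), Rational(1, 2))), -512) = Add(Mul(14, Pow(-39, Rational(1, 2))), -512) = Add(Mul(14, Mul(I, Pow(39, Rational(1, 2)))), -512) = Add(Mul(14, I, Pow(39, Rational(1, 2))), -512) = Add(-512, Mul(14, I, Pow(39, Rational(1, 2))))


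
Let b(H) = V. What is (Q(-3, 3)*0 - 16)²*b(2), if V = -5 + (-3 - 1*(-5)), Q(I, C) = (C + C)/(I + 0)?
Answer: -768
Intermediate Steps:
Q(I, C) = 2*C/I (Q(I, C) = (2*C)/I = 2*C/I)
V = -3 (V = -5 + (-3 + 5) = -5 + 2 = -3)
b(H) = -3
(Q(-3, 3)*0 - 16)²*b(2) = ((2*3/(-3))*0 - 16)²*(-3) = ((2*3*(-⅓))*0 - 16)²*(-3) = (-2*0 - 16)²*(-3) = (0 - 16)²*(-3) = (-16)²*(-3) = 256*(-3) = -768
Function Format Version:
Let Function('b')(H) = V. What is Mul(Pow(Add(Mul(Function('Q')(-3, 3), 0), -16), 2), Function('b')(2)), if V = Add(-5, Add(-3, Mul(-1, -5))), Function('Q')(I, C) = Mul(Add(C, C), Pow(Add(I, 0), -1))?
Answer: -768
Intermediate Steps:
Function('Q')(I, C) = Mul(2, C, Pow(I, -1)) (Function('Q')(I, C) = Mul(Mul(2, C), Pow(I, -1)) = Mul(2, C, Pow(I, -1)))
V = -3 (V = Add(-5, Add(-3, 5)) = Add(-5, 2) = -3)
Function('b')(H) = -3
Mul(Pow(Add(Mul(Function('Q')(-3, 3), 0), -16), 2), Function('b')(2)) = Mul(Pow(Add(Mul(Mul(2, 3, Pow(-3, -1)), 0), -16), 2), -3) = Mul(Pow(Add(Mul(Mul(2, 3, Rational(-1, 3)), 0), -16), 2), -3) = Mul(Pow(Add(Mul(-2, 0), -16), 2), -3) = Mul(Pow(Add(0, -16), 2), -3) = Mul(Pow(-16, 2), -3) = Mul(256, -3) = -768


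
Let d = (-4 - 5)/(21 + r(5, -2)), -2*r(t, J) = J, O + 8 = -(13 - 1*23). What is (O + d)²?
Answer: 1225/484 ≈ 2.5310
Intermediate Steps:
O = 2 (O = -8 - (13 - 1*23) = -8 - (13 - 23) = -8 - 1*(-10) = -8 + 10 = 2)
r(t, J) = -J/2
d = -9/22 (d = (-4 - 5)/(21 - ½*(-2)) = -9/(21 + 1) = -9/22 ≈ -0.40909)
(O + d)² = (2 - 9/22)² = (35/22)² = 1225/484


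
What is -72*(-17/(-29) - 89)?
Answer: 184608/29 ≈ 6365.8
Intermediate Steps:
-72*(-17/(-29) - 89) = -72*(-17*(-1/29) - 89) = -72*(17/29 - 89) = -72*(-2564/29) = 184608/29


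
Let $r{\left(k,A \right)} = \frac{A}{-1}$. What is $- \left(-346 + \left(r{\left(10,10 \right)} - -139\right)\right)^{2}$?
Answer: $-47089$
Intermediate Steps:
$r{\left(k,A \right)} = - A$ ($r{\left(k,A \right)} = A \left(-1\right) = - A$)
$- \left(-346 + \left(r{\left(10,10 \right)} - -139\right)\right)^{2} = - \left(-346 - -129\right)^{2} = - \left(-346 + \left(-10 + 139\right)\right)^{2} = - \left(-346 + 129\right)^{2} = - \left(-217\right)^{2} = \left(-1\right) 47089 = -47089$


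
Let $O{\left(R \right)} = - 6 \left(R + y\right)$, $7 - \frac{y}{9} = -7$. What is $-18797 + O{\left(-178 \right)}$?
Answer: $-18485$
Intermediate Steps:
$y = 126$ ($y = 63 - -63 = 63 + 63 = 126$)
$O{\left(R \right)} = -756 - 6 R$ ($O{\left(R \right)} = - 6 \left(R + 126\right) = - 6 \left(126 + R\right) = -756 - 6 R$)
$-18797 + O{\left(-178 \right)} = -18797 - -312 = -18797 + \left(-756 + 1068\right) = -18797 + 312 = -18485$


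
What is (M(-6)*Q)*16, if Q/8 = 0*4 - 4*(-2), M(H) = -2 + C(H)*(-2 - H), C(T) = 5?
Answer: 18432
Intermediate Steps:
M(H) = -12 - 5*H (M(H) = -2 + 5*(-2 - H) = -2 + (-10 - 5*H) = -12 - 5*H)
Q = 64 (Q = 8*(0*4 - 4*(-2)) = 8*(0 + 8) = 8*8 = 64)
(M(-6)*Q)*16 = ((-12 - 5*(-6))*64)*16 = ((-12 + 30)*64)*16 = (18*64)*16 = 1152*16 = 18432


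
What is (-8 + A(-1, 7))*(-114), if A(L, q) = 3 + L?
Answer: 684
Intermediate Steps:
(-8 + A(-1, 7))*(-114) = (-8 + (3 - 1))*(-114) = (-8 + 2)*(-114) = -6*(-114) = 684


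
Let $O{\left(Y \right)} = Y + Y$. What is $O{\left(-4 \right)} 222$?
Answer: $-1776$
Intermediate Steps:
$O{\left(Y \right)} = 2 Y$
$O{\left(-4 \right)} 222 = 2 \left(-4\right) 222 = \left(-8\right) 222 = -1776$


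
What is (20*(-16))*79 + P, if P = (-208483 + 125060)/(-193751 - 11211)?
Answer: -5181355937/204962 ≈ -25280.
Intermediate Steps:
P = 83423/204962 (P = -83423/(-204962) = -83423*(-1/204962) = 83423/204962 ≈ 0.40702)
(20*(-16))*79 + P = (20*(-16))*79 + 83423/204962 = -320*79 + 83423/204962 = -25280 + 83423/204962 = -5181355937/204962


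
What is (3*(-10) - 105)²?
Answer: 18225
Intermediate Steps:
(3*(-10) - 105)² = (-30 - 105)² = (-135)² = 18225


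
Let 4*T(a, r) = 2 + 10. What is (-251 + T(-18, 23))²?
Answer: 61504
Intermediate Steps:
T(a, r) = 3 (T(a, r) = (2 + 10)/4 = (¼)*12 = 3)
(-251 + T(-18, 23))² = (-251 + 3)² = (-248)² = 61504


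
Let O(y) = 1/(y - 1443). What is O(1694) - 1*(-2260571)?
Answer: 567403322/251 ≈ 2.2606e+6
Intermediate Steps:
O(y) = 1/(-1443 + y)
O(1694) - 1*(-2260571) = 1/(-1443 + 1694) - 1*(-2260571) = 1/251 + 2260571 = 567403322/251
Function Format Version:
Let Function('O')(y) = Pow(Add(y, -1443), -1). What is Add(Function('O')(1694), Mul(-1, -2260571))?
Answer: Rational(567403322, 251) ≈ 2.2606e+6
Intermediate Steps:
Function('O')(y) = Pow(Add(-1443, y), -1)
Add(Function('O')(1694), Mul(-1, -2260571)) = Add(Pow(Add(-1443, 1694), -1), Mul(-1, -2260571)) = Add(Pow(251, -1), 2260571) = Add(Rational(1, 251), 2260571) = Rational(567403322, 251)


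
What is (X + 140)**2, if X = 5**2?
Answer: 27225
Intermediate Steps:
X = 25
(X + 140)**2 = (25 + 140)**2 = 165**2 = 27225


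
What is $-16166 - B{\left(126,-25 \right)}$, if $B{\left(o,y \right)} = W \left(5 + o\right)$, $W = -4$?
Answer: $-15642$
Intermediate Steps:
$B{\left(o,y \right)} = -20 - 4 o$ ($B{\left(o,y \right)} = - 4 \left(5 + o\right) = -20 - 4 o$)
$-16166 - B{\left(126,-25 \right)} = -16166 - \left(-20 - 504\right) = -16166 - -524 = -16166 + 524 = -15642$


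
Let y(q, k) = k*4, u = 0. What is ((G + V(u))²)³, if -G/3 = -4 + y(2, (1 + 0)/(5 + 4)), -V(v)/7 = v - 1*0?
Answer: 1073741824/729 ≈ 1.4729e+6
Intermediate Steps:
y(q, k) = 4*k
V(v) = -7*v (V(v) = -7*(v - 1*0) = -7*(v + 0) = -7*v)
G = 32/3 (G = -3*(-4 + 4*((1 + 0)/(5 + 4))) = -3*(-4 + 4*(1/9)) = -3*(-4 + 4*(1*(⅑))) = -3*(-4 + 4*(⅑)) = -3*(-4 + 4/9) = -3*(-32/9) = 32/3 ≈ 10.667)
((G + V(u))²)³ = ((32/3 - 7*0)²)³ = ((32/3 + 0)²)³ = ((32/3)²)³ = (1024/9)³ = 1073741824/729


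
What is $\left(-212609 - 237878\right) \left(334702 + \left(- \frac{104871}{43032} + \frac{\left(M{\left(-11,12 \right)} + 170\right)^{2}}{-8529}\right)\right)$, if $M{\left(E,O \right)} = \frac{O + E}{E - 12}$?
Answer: $- \frac{3252638676603511077903}{21572615768} \approx -1.5078 \cdot 10^{11}$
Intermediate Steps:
$M{\left(E,O \right)} = \frac{E + O}{-12 + E}$
$\left(-212609 - 237878\right) \left(334702 + \left(- \frac{104871}{43032} + \frac{\left(M{\left(-11,12 \right)} + 170\right)^{2}}{-8529}\right)\right) = \left(-212609 - 237878\right) \left(334702 + \left(- \frac{104871}{43032} + \frac{\left(\frac{-11 + 12}{-12 - 11} + 170\right)^{2}}{-8529}\right)\right) = - 450487 \left(334702 + \left(\left(-104871\right) \frac{1}{43032} + \left(\frac{1}{-23} \cdot 1 + 170\right)^{2} \left(- \frac{1}{8529}\right)\right)\right) = - 450487 \left(334702 + \left(- \frac{34957}{14344} + \left(\left(- \frac{1}{23}\right) 1 + 170\right)^{2} \left(- \frac{1}{8529}\right)\right)\right) = - 450487 \left(334702 + \left(- \frac{34957}{14344} + \left(- \frac{1}{23} + 170\right)^{2} \left(- \frac{1}{8529}\right)\right)\right) = - 450487 \left(334702 + \left(- \frac{34957}{14344} + \left(\frac{3909}{23}\right)^{2} \left(- \frac{1}{8529}\right)\right)\right) = - 450487 \left(334702 + \left(- \frac{34957}{14344} + \frac{15280281}{529} \left(- \frac{1}{8529}\right)\right)\right) = - 450487 \left(334702 - \frac{125633592167}{21572615768}\right) = \left(-450487\right) \frac{7220272009188969}{21572615768} = - \frac{3252638676603511077903}{21572615768}$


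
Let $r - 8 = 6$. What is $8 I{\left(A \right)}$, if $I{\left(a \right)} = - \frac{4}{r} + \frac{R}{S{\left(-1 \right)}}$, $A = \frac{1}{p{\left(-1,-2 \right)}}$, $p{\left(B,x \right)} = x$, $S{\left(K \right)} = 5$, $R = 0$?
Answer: $- \frac{16}{7} \approx -2.2857$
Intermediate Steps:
$r = 14$ ($r = 8 + 6 = 14$)
$A = - \frac{1}{2}$ ($A = \frac{1}{-2} = - \frac{1}{2} \approx -0.5$)
$I{\left(a \right)} = - \frac{2}{7}$ ($I{\left(a \right)} = - \frac{4}{14} + \frac{0}{5} = \left(-4\right) \frac{1}{14} + 0 \cdot \frac{1}{5} = - \frac{2}{7} + 0 = - \frac{2}{7}$)
$8 I{\left(A \right)} = 8 \left(- \frac{2}{7}\right) = - \frac{16}{7}$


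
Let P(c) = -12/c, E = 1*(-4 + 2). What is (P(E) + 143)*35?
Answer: 5215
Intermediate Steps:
E = -2 (E = 1*(-2) = -2)
(P(E) + 143)*35 = (-12/(-2) + 143)*35 = (-12*(-½) + 143)*35 = (6 + 143)*35 = 149*35 = 5215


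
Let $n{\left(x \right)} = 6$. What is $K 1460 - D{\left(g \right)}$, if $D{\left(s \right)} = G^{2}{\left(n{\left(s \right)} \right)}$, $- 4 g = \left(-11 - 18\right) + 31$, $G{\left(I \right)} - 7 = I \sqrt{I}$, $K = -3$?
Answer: $-4645 - 84 \sqrt{6} \approx -4850.8$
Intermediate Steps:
$G{\left(I \right)} = 7 + I^{\frac{3}{2}}$ ($G{\left(I \right)} = 7 + I \sqrt{I} = 7 + I^{\frac{3}{2}}$)
$g = - \frac{1}{2}$ ($g = - \frac{\left(-11 - 18\right) + 31}{4} = - \frac{-29 + 31}{4} = \left(- \frac{1}{4}\right) 2 = - \frac{1}{2} \approx -0.5$)
$D{\left(s \right)} = \left(7 + 6 \sqrt{6}\right)^{2}$ ($D{\left(s \right)} = \left(7 + 6^{\frac{3}{2}}\right)^{2} = \left(7 + 6 \sqrt{6}\right)^{2}$)
$K 1460 - D{\left(g \right)} = \left(-3\right) 1460 - \left(265 + 84 \sqrt{6}\right) = -4380 - \left(265 + 84 \sqrt{6}\right) = -4645 - 84 \sqrt{6}$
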